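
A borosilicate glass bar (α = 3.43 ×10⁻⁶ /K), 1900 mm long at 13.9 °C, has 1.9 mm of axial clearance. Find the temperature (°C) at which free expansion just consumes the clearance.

305 °C

α·L₀·ΔT = 1.9 mm ⇒ ΔT = 1.9 / (3.43×10⁻⁶ × 1900.0) = 291.5 K.
T = 13.9 + 291.5 = 305.4 °C.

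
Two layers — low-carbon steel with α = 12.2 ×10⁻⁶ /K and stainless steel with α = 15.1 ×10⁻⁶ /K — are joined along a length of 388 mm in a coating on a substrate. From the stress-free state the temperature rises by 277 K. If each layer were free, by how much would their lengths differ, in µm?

Δα = |12.2 − 15.1|×10⁻⁶/K = 2.90×10⁻⁶/K.
ΔL_mismatch = Δα·L·ΔT = 2.90×10⁻⁶ × 388.0 mm × 277.0 K = 312 µm.

312 µm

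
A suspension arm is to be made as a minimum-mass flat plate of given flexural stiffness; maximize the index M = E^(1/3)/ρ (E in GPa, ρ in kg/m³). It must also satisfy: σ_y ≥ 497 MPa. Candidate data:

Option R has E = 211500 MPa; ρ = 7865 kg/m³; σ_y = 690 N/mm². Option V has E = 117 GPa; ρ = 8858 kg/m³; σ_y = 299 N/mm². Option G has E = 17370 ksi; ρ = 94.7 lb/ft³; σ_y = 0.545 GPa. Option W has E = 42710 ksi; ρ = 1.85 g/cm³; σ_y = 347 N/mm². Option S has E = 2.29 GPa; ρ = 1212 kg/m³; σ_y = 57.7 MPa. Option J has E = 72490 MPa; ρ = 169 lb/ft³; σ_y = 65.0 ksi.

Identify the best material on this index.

option G

Screen on constraints: σ_y ≥ 497 MPa. Survivors: option R, option G.
Putting every candidate on a common basis:
  option R: E = 211.5 GPa, ρ = 7865 kg/m³
  option G: E = 119.8 GPa, ρ = 1517 kg/m³
  option G: M = 3.25×10⁻³
  option R: M = 0.758×10⁻³
The maximum is for option G.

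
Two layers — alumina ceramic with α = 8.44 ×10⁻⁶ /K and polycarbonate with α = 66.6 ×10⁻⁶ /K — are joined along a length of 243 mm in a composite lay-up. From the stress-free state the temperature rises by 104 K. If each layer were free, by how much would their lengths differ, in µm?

1470 µm

Δα = |8.44 − 66.6|×10⁻⁶/K = 58.2×10⁻⁶/K.
ΔL_mismatch = Δα·L·ΔT = 58.2×10⁻⁶ × 243.0 mm × 104.0 K = 1470 µm.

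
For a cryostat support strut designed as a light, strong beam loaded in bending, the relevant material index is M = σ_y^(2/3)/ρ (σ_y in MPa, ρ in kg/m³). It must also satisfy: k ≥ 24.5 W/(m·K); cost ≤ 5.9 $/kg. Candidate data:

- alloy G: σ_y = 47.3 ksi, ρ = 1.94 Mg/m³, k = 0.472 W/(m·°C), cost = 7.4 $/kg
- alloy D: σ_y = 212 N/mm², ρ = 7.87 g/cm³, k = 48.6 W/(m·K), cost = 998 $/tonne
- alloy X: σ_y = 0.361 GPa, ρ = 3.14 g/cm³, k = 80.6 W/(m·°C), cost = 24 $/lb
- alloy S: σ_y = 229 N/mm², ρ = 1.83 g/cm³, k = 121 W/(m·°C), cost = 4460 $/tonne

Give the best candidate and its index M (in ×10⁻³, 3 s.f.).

alloy S, M = 20.5×10⁻³

Screen on constraints: k ≥ 24.5 W/(m·K); cost ≤ 5.9 $/kg. Survivors: alloy D, alloy S.
Putting every candidate on a common basis:
  alloy D: σ_y = 212.0 MPa, ρ = 7870 kg/m³
  alloy S: σ_y = 229.0 MPa, ρ = 1830 kg/m³
  alloy S: M = 20.5×10⁻³
  alloy D: M = 4.52×10⁻³
Highest index: alloy S.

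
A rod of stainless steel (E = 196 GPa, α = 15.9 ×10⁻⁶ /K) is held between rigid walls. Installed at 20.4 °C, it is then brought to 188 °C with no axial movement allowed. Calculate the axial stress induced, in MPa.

522 MPa

ΔT = 167.6 K. Constrained thermal stress σ = E·α·ΔT = 196.0×10³ MPa × 15.9×10⁻⁶ × 167.6 = 522 MPa (compressive).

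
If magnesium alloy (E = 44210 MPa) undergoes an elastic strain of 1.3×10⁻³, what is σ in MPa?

E = 44210 MPa = 44.21 GPa.
σ = E·ε = 44210 MPa × 1.3×10⁻³ = 57.5 MPa.

57.5 MPa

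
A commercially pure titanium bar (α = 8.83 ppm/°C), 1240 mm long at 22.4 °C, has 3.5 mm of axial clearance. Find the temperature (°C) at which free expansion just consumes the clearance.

α·L₀·ΔT = 3.5 mm ⇒ ΔT = 3.5 / (8.83×10⁻⁶ × 1240.0) = 319.7 K.
T = 22.4 + 319.7 = 342.1 °C.

342 °C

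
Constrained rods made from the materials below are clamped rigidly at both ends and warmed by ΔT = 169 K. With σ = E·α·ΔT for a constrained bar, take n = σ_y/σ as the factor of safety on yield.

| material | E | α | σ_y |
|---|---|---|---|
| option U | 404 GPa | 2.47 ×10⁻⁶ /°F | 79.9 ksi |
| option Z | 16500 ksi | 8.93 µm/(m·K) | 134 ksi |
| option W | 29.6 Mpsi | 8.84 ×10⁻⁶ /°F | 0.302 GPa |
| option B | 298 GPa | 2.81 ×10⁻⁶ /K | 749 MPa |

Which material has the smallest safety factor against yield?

option W

With everything in SI (GPa, ×10⁻⁶/K, MPa):
  option U: E = 404.0, α = 4.45, σ_y = 550.9 → σ = 304 MPa, n = 1.81
  option Z: E = 113.8, α = 8.93, σ_y = 923.9 → σ = 172 MPa, n = 5.38
  option W: E = 204.1, α = 15.9, σ_y = 302.0 → σ = 549 MPa, n = 0.550
  option B: E = 298.0, α = 2.81, σ_y = 749.0 → σ = 142 MPa, n = 5.29
The minimum is option W at n = 0.550.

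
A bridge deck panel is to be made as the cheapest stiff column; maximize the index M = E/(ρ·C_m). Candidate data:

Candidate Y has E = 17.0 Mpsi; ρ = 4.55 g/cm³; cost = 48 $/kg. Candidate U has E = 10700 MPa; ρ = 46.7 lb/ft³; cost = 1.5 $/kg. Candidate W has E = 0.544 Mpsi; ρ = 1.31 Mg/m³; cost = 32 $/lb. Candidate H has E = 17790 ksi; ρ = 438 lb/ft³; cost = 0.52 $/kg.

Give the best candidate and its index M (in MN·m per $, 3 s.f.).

In SI units:
  candidate Y: E = 117.2 GPa, ρ = 4550 kg/m³, cost = 48.00 $/kg
  candidate U: E = 10.70 GPa, ρ = 748.1 kg/m³, cost = 1.500 $/kg
  candidate W: E = 3.751 GPa, ρ = 1310 kg/m³, cost = 70.55 $/kg
  candidate H: E = 122.7 GPa, ρ = 7016 kg/m³, cost = 0.5200 $/kg
  candidate H: M = 33.6 MN·m per $
  candidate U: M = 9.54 MN·m per $
  candidate Y: M = 0.537 MN·m per $
  candidate W: M = 0.0406 MN·m per $
Candidate H ranks first.

candidate H, M = 33.6 MN·m per $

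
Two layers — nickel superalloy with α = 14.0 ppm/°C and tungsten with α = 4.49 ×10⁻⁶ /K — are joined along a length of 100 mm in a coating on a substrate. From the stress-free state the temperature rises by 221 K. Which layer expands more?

α(nickel superalloy) = 14.0×10⁻⁶/K vs α(tungsten) = 4.49×10⁻⁶/K.
Higher α expands more for the same ΔT: nickel superalloy.

nickel superalloy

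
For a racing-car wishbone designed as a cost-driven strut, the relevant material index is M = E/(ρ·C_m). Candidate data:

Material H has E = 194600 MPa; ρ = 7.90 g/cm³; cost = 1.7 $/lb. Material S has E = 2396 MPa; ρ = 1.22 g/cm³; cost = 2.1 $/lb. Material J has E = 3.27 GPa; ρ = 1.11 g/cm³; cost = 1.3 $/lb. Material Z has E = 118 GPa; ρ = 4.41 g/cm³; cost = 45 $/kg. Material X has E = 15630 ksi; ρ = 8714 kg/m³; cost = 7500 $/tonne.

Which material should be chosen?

Normalizing units and computing the index:
  material H: E = 194.6 GPa, ρ = 7900 kg/m³, cost = 3.748 $/kg
  material S: E = 2.396 GPa, ρ = 1220 kg/m³, cost = 4.630 $/kg
  material J: E = 3.270 GPa, ρ = 1110 kg/m³, cost = 2.866 $/kg
  material Z: E = 118.0 GPa, ρ = 4410 kg/m³, cost = 45.00 $/kg
  material X: E = 107.8 GPa, ρ = 8714 kg/m³, cost = 7.500 $/kg
  material H: M = 6.57 MN·m per $
  material X: M = 1.65 MN·m per $
  material J: M = 1.03 MN·m per $
  material Z: M = 0.595 MN·m per $
  material S: M = 0.424 MN·m per $
The maximum is for material H.

material H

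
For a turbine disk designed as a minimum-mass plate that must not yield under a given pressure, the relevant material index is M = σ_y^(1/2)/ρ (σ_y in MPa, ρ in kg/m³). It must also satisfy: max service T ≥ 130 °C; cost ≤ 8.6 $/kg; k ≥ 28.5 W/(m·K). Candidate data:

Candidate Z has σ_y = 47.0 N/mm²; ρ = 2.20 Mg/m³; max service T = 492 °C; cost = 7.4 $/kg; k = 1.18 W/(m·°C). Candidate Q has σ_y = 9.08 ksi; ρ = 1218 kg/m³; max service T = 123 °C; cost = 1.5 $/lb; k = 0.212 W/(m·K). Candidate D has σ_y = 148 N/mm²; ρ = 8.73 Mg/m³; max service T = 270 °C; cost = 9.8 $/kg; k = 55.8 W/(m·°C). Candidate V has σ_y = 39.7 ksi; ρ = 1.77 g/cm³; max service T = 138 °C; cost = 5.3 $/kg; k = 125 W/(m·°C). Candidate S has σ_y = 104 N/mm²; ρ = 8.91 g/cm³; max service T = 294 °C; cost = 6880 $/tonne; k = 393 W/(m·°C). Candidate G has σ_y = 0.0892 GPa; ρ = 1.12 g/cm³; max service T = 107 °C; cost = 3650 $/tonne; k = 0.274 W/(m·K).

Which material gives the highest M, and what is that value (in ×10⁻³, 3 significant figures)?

Screen on constraints: max service T ≥ 130 °C; cost ≤ 8.6 $/kg; k ≥ 28.5 W/(m·K). Survivors: candidate V, candidate S.
Normalizing units and computing the index:
  candidate V: σ_y = 273.7 MPa, ρ = 1770 kg/m³
  candidate S: σ_y = 104.0 MPa, ρ = 8910 kg/m³
  candidate V: M = 9.35×10⁻³
  candidate S: M = 1.14×10⁻³
Candidate V has the largest M.

candidate V, M = 9.35×10⁻³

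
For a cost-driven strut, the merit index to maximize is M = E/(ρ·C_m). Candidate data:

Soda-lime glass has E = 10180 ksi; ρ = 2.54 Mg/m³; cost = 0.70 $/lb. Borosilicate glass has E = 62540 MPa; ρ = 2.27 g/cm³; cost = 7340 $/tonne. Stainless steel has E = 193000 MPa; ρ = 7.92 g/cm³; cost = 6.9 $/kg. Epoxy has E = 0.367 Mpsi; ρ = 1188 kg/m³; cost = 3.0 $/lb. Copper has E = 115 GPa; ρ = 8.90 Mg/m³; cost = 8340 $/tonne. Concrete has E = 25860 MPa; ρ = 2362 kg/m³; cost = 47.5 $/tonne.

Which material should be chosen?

concrete

In SI units:
  soda-lime glass: E = 70.19 GPa, ρ = 2540 kg/m³, cost = 1.543 $/kg
  borosilicate glass: E = 62.54 GPa, ρ = 2270 kg/m³, cost = 7.340 $/kg
  stainless steel: E = 193.0 GPa, ρ = 7920 kg/m³, cost = 6.900 $/kg
  epoxy: E = 2.530 GPa, ρ = 1188 kg/m³, cost = 6.614 $/kg
  copper: E = 115.0 GPa, ρ = 8900 kg/m³, cost = 8.340 $/kg
  concrete: E = 25.86 GPa, ρ = 2362 kg/m³, cost = 0.04750 $/kg
  concrete: M = 230 MN·m per $
  soda-lime glass: M = 17.9 MN·m per $
  borosilicate glass: M = 3.75 MN·m per $
  stainless steel: M = 3.53 MN·m per $
  copper: M = 1.55 MN·m per $
  epoxy: M = 0.322 MN·m per $
Concrete has the largest M.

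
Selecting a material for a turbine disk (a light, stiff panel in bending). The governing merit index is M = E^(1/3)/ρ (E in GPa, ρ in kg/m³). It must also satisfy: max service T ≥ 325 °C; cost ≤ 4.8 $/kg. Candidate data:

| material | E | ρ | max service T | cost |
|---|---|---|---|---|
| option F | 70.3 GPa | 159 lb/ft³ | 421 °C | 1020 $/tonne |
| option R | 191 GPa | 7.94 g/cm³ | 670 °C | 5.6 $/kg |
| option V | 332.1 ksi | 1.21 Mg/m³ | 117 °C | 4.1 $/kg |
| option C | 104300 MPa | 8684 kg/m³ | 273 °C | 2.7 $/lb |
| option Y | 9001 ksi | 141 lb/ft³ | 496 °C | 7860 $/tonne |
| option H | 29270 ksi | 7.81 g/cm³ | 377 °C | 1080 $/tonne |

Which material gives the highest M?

option F

Screen on constraints: max service T ≥ 325 °C; cost ≤ 4.8 $/kg. Survivors: option F, option H.
After converting to SI:
  option F: E = 70.30 GPa, ρ = 2547 kg/m³
  option H: E = 201.8 GPa, ρ = 7810 kg/m³
  option F: M = 1.62×10⁻³
  option H: M = 0.751×10⁻³
Option F has the largest M.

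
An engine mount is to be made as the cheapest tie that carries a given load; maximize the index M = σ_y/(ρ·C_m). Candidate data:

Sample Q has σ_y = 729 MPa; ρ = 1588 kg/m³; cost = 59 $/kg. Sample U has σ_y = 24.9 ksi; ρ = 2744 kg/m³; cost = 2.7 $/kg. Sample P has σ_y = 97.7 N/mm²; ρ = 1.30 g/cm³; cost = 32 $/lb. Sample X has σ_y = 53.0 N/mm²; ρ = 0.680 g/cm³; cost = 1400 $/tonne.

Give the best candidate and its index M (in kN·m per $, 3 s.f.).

sample X, M = 55.7 kN·m per $

After converting to SI:
  sample Q: σ_y = 729.0 MPa, ρ = 1588 kg/m³, cost = 59.00 $/kg
  sample U: σ_y = 171.7 MPa, ρ = 2744 kg/m³, cost = 2.700 $/kg
  sample P: σ_y = 97.70 MPa, ρ = 1300 kg/m³, cost = 70.55 $/kg
  sample X: σ_y = 53.00 MPa, ρ = 680.0 kg/m³, cost = 1.400 $/kg
  sample X: M = 55.7 kN·m per $
  sample U: M = 23.2 kN·m per $
  sample Q: M = 7.78 kN·m per $
  sample P: M = 1.07 kN·m per $
The maximum is for sample X.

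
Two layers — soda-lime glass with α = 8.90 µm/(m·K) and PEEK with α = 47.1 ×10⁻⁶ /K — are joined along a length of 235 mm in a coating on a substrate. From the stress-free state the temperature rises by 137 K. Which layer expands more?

PEEK

α(soda-lime glass) = 8.90×10⁻⁶/K vs α(PEEK) = 47.1×10⁻⁶/K.
Higher α expands more for the same ΔT: PEEK.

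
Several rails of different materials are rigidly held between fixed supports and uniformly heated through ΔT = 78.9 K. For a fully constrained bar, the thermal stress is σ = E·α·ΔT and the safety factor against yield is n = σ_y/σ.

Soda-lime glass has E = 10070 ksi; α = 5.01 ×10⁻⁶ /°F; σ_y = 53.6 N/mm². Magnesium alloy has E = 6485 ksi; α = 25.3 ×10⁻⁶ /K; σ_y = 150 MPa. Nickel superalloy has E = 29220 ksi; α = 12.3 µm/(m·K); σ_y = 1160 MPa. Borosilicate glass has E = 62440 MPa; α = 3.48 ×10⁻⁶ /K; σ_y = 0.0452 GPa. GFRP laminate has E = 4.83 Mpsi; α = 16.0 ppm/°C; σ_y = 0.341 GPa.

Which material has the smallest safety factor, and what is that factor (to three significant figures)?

Converting E to GPa, α to ×10⁻⁶/K, σ_y to MPa, then σ and n for each:
  soda-lime glass: E = 69.43, α = 9.02, σ_y = 53.60 → σ = 49.4 MPa, n = 1.08
  magnesium alloy: E = 44.71, α = 25.3, σ_y = 150.0 → σ = 89.3 MPa, n = 1.68
  nickel superalloy: E = 201.5, α = 12.3, σ_y = 1160 → σ = 196 MPa, n = 5.93
  borosilicate glass: E = 62.44, α = 3.48, σ_y = 45.20 → σ = 17.1 MPa, n = 2.64
  GFRP laminate: E = 33.30, α = 16.0, σ_y = 341.0 → σ = 42.0 MPa, n = 8.11
Soda-lime glass has the lowest safety factor, n = 1.08.

soda-lime glass, n = 1.08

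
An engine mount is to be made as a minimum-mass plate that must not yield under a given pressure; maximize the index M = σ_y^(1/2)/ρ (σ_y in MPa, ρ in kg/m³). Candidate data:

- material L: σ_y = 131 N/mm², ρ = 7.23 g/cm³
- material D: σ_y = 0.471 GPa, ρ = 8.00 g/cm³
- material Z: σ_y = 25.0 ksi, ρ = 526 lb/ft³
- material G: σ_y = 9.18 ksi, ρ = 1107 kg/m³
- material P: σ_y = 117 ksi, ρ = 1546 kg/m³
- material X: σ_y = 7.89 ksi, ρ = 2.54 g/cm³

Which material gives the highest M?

Convert each candidate to consistent units, then evaluate M:
  material L: σ_y = 131.0 MPa, ρ = 7230 kg/m³
  material D: σ_y = 471.0 MPa, ρ = 8000 kg/m³
  material Z: σ_y = 172.4 MPa, ρ = 8426 kg/m³
  material G: σ_y = 63.29 MPa, ρ = 1107 kg/m³
  material P: σ_y = 806.7 MPa, ρ = 1546 kg/m³
  material X: σ_y = 54.40 MPa, ρ = 2540 kg/m³
  material P: M = 18.4×10⁻³
  material G: M = 7.19×10⁻³
  material X: M = 2.90×10⁻³
  material D: M = 2.71×10⁻³
  material L: M = 1.58×10⁻³
  material Z: M = 1.56×10⁻³
Material P has the largest M.

material P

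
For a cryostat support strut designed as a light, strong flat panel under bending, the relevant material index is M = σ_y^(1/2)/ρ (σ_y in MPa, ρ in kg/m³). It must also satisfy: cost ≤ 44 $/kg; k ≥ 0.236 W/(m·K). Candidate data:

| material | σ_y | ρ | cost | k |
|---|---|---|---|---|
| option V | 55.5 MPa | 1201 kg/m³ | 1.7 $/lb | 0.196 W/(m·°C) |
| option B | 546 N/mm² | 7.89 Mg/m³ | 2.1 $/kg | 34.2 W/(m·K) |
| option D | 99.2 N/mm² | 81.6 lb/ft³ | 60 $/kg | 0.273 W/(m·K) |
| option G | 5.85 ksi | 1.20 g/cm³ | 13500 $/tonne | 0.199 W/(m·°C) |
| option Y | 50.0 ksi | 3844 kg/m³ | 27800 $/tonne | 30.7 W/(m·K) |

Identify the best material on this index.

option Y

Screen on constraints: cost ≤ 44 $/kg; k ≥ 0.236 W/(m·K). Survivors: option B, option Y.
In SI units:
  option B: σ_y = 546.0 MPa, ρ = 7890 kg/m³
  option Y: σ_y = 344.7 MPa, ρ = 3844 kg/m³
  option Y: M = 4.83×10⁻³
  option B: M = 2.96×10⁻³
Option Y has the largest M.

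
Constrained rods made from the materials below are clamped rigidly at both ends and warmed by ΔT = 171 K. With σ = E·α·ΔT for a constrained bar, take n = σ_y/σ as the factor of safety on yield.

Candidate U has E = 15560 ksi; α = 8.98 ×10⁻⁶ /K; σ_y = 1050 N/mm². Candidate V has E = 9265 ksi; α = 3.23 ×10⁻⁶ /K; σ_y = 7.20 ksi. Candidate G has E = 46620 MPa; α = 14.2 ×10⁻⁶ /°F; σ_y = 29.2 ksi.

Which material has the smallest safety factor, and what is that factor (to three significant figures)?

candidate G, n = 0.988

Converting E to GPa, α to ×10⁻⁶/K, σ_y to MPa, then σ and n for each:
  candidate U: E = 107.3, α = 8.98, σ_y = 1050 → σ = 165 MPa, n = 6.37
  candidate V: E = 63.88, α = 3.23, σ_y = 49.64 → σ = 35.3 MPa, n = 1.41
  candidate G: E = 46.62, α = 25.6, σ_y = 201.3 → σ = 204 MPa, n = 0.988
Candidate G has the lowest safety factor, n = 0.988.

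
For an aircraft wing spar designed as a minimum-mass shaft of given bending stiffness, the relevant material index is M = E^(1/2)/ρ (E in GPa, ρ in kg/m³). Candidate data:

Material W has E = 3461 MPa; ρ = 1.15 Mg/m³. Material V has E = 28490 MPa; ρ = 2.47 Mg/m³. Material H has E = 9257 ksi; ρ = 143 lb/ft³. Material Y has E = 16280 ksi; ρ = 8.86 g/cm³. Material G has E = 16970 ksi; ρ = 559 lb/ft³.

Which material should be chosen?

material H

After converting to SI:
  material W: E = 3.461 GPa, ρ = 1150 kg/m³
  material V: E = 28.49 GPa, ρ = 2470 kg/m³
  material H: E = 63.82 GPa, ρ = 2291 kg/m³
  material Y: E = 112.2 GPa, ρ = 8860 kg/m³
  material G: E = 117.0 GPa, ρ = 8954 kg/m³
  material H: M = 3.49×10⁻³
  material V: M = 2.16×10⁻³
  material W: M = 1.62×10⁻³
  material G: M = 1.21×10⁻³
  material Y: M = 1.20×10⁻³
Material H ranks first.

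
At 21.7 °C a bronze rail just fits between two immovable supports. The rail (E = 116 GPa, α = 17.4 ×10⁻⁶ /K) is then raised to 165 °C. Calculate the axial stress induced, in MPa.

ΔT = 143.3 K. Constrained thermal stress σ = E·α·ΔT = 116.0×10³ MPa × 17.4×10⁻⁶ × 143.3 = 289 MPa (compressive).

289 MPa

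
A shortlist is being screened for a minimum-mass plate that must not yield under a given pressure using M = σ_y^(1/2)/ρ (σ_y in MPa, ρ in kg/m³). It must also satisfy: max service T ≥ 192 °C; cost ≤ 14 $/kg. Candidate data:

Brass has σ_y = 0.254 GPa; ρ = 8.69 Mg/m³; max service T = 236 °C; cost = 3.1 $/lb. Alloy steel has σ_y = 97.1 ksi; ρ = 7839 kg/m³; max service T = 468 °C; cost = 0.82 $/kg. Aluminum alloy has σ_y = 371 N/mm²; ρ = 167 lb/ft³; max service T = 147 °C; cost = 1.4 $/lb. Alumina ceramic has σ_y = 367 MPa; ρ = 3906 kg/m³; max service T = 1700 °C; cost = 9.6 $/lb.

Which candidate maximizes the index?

alloy steel

Screen on constraints: max service T ≥ 192 °C; cost ≤ 14 $/kg. Survivors: brass, alloy steel.
In SI units:
  brass: σ_y = 254.0 MPa, ρ = 8690 kg/m³
  alloy steel: σ_y = 669.5 MPa, ρ = 7839 kg/m³
  alloy steel: M = 3.30×10⁻³
  brass: M = 1.83×10⁻³
Alloy steel has the largest M.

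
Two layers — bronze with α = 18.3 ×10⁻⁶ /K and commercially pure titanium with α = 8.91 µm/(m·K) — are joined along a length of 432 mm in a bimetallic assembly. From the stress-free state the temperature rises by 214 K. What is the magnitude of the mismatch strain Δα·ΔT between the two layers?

Δα = |18.3 − 8.91|×10⁻⁶/K = 9.39×10⁻⁶/K.
Mismatch strain = Δα·ΔT = 9.39×10⁻⁶ × 214.0 = 2.01×10⁻³.

2.01×10⁻³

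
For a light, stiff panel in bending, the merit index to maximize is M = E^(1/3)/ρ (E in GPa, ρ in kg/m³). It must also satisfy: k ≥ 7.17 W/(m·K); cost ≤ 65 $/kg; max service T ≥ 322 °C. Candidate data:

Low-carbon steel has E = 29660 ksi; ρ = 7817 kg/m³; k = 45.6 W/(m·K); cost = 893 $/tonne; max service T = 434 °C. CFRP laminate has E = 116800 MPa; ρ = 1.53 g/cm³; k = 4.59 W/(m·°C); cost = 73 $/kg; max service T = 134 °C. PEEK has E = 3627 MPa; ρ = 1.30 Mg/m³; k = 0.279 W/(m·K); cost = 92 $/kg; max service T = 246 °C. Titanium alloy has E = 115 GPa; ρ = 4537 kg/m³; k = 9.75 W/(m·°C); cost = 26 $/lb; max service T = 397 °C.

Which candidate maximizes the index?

titanium alloy

Screen on constraints: k ≥ 7.17 W/(m·K); cost ≤ 65 $/kg; max service T ≥ 322 °C. Survivors: low-carbon steel, titanium alloy.
Putting every candidate on a common basis:
  low-carbon steel: E = 204.5 GPa, ρ = 7817 kg/m³
  titanium alloy: E = 115.0 GPa, ρ = 4537 kg/m³
  titanium alloy: M = 1.07×10⁻³
  low-carbon steel: M = 0.754×10⁻³
Titanium alloy has the largest M.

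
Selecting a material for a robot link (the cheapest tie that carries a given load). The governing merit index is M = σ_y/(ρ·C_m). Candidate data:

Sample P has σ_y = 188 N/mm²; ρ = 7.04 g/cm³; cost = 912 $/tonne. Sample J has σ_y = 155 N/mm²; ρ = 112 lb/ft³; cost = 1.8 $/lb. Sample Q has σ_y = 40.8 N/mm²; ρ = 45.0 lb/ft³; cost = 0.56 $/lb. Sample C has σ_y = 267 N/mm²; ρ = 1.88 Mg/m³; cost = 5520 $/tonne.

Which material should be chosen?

sample Q

In SI units:
  sample P: σ_y = 188.0 MPa, ρ = 7040 kg/m³, cost = 0.9120 $/kg
  sample J: σ_y = 155.0 MPa, ρ = 1794 kg/m³, cost = 3.968 $/kg
  sample Q: σ_y = 40.80 MPa, ρ = 720.8 kg/m³, cost = 1.235 $/kg
  sample C: σ_y = 267.0 MPa, ρ = 1880 kg/m³, cost = 5.520 $/kg
  sample Q: M = 45.8 kN·m per $
  sample P: M = 29.3 kN·m per $
  sample C: M = 25.7 kN·m per $
  sample J: M = 21.8 kN·m per $
Sample Q ranks first.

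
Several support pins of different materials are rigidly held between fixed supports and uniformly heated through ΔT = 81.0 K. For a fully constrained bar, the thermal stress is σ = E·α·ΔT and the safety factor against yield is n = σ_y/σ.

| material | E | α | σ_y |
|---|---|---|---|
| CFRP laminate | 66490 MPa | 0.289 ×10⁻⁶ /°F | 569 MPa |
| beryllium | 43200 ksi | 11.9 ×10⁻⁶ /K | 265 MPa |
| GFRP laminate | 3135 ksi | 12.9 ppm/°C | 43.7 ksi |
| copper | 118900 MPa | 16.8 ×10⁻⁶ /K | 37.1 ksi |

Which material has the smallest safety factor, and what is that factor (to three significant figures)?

beryllium, n = 0.923

Per material, after unit conversion:
  CFRP laminate: E = 66.49, α = 0.520, σ_y = 569.0 → σ = 2.80 MPa, n = 203
  beryllium: E = 297.9, α = 11.9, σ_y = 265.0 → σ = 287 MPa, n = 0.923
  GFRP laminate: E = 21.62, α = 12.9, σ_y = 301.3 → σ = 22.6 MPa, n = 13.3
  copper: E = 118.9, α = 16.8, σ_y = 255.8 → σ = 162 MPa, n = 1.58
Smallest n: beryllium with n = 0.923.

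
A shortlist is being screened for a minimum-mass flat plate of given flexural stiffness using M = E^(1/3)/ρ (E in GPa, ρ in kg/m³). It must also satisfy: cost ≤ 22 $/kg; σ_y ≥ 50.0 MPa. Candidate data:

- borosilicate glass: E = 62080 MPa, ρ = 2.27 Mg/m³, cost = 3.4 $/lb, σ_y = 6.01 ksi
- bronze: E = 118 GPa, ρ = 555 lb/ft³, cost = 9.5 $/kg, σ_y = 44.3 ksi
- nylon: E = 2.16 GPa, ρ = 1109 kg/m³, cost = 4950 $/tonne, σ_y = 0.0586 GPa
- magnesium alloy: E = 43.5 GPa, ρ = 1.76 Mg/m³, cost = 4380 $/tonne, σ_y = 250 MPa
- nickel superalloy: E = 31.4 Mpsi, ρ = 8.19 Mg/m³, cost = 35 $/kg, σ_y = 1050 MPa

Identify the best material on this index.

Screen on constraints: cost ≤ 22 $/kg; σ_y ≥ 50.0 MPa. Survivors: bronze, nylon, magnesium alloy.
Normalizing units and computing the index:
  bronze: E = 118.0 GPa, ρ = 8890 kg/m³
  nylon: E = 2.160 GPa, ρ = 1109 kg/m³
  magnesium alloy: E = 43.50 GPa, ρ = 1760 kg/m³
  magnesium alloy: M = 2.00×10⁻³
  nylon: M = 1.17×10⁻³
  bronze: M = 0.552×10⁻³
Magnesium alloy ranks first.

magnesium alloy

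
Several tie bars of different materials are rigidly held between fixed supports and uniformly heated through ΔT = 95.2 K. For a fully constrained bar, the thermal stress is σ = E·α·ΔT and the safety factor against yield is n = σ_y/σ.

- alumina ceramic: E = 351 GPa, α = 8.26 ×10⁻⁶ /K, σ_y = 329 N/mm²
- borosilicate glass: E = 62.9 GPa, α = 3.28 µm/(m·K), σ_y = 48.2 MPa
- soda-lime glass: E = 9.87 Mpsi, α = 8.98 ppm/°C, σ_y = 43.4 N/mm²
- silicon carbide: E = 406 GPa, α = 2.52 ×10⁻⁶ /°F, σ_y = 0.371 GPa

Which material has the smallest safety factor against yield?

soda-lime glass

Per material, after unit conversion:
  alumina ceramic: E = 351.0, α = 8.26, σ_y = 329.0 → σ = 276 MPa, n = 1.19
  borosilicate glass: E = 62.90, α = 3.28, σ_y = 48.20 → σ = 19.6 MPa, n = 2.45
  soda-lime glass: E = 68.05, α = 8.98, σ_y = 43.40 → σ = 58.2 MPa, n = 0.746
  silicon carbide: E = 406.0, α = 4.54, σ_y = 371.0 → σ = 175 MPa, n = 2.12
Smallest n: soda-lime glass with n = 0.746.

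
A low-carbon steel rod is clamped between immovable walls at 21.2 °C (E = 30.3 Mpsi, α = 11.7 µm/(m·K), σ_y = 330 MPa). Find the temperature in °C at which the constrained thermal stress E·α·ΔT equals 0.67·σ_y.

112 °C

E = 30.3 Mpsi = 208.9 GPa.
E·α·ΔT = 221.1 MPa ⇒ ΔT = 221.1 / (208.9×10³ × 11.7×10⁻⁶) = 90.46 K.
T = 21.2 + 90.46 = 111.7 °C.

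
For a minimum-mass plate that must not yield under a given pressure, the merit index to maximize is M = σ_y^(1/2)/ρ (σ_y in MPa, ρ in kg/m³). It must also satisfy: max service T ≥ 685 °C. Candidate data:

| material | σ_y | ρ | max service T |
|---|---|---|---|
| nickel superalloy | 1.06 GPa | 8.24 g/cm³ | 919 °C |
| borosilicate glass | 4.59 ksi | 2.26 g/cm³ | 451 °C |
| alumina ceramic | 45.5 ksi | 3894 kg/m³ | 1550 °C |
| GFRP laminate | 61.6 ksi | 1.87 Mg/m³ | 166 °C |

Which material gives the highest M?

Screen on constraints: max service T ≥ 685 °C. Survivors: nickel superalloy, alumina ceramic.
In SI units:
  nickel superalloy: σ_y = 1060 MPa, ρ = 8240 kg/m³
  alumina ceramic: σ_y = 313.7 MPa, ρ = 3894 kg/m³
  alumina ceramic: M = 4.55×10⁻³
  nickel superalloy: M = 3.95×10⁻³
The maximum is for alumina ceramic.

alumina ceramic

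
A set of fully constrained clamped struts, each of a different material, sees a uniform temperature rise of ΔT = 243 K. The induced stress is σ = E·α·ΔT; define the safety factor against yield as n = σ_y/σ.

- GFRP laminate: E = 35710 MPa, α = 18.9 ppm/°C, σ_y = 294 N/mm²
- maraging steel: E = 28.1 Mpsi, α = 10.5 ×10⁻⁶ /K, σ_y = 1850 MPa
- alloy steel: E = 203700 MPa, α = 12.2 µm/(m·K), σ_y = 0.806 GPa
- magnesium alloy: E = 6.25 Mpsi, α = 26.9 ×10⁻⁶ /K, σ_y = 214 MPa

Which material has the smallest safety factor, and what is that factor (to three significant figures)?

magnesium alloy, n = 0.760

Converting E to GPa, α to ×10⁻⁶/K, σ_y to MPa, then σ and n for each:
  GFRP laminate: E = 35.71, α = 18.9, σ_y = 294.0 → σ = 164 MPa, n = 1.79
  maraging steel: E = 193.7, α = 10.5, σ_y = 1850 → σ = 494 MPa, n = 3.74
  alloy steel: E = 203.7, α = 12.2, σ_y = 806.0 → σ = 604 MPa, n = 1.33
  magnesium alloy: E = 43.09, α = 26.9, σ_y = 214.0 → σ = 282 MPa, n = 0.760
Smallest n: magnesium alloy with n = 0.760.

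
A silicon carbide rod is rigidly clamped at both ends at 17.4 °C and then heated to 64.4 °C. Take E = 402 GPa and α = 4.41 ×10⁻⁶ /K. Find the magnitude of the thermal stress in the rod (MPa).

ΔT = 47.00 K. Constrained thermal stress σ = E·α·ΔT = 402.0×10³ MPa × 4.41×10⁻⁶ × 47.00 = 83.3 MPa (compressive).

83.3 MPa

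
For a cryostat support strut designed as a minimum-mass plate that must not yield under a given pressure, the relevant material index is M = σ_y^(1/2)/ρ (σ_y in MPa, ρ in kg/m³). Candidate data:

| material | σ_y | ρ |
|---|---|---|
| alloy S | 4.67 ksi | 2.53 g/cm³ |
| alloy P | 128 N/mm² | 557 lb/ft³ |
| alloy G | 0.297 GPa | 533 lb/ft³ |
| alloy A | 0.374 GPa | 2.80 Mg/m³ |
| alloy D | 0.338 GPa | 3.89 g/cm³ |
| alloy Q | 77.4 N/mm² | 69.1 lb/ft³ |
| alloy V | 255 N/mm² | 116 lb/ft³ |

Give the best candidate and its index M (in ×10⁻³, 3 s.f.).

In SI units:
  alloy S: σ_y = 32.20 MPa, ρ = 2530 kg/m³
  alloy P: σ_y = 128.0 MPa, ρ = 8922 kg/m³
  alloy G: σ_y = 297.0 MPa, ρ = 8538 kg/m³
  alloy A: σ_y = 374.0 MPa, ρ = 2800 kg/m³
  alloy D: σ_y = 338.0 MPa, ρ = 3890 kg/m³
  alloy Q: σ_y = 77.40 MPa, ρ = 1107 kg/m³
  alloy V: σ_y = 255.0 MPa, ρ = 1858 kg/m³
  alloy V: M = 8.59×10⁻³
  alloy Q: M = 7.95×10⁻³
  alloy A: M = 6.91×10⁻³
  alloy D: M = 4.73×10⁻³
  alloy S: M = 2.24×10⁻³
  alloy G: M = 2.02×10⁻³
  alloy P: M = 1.27×10⁻³
Alloy V has the largest M.

alloy V, M = 8.59×10⁻³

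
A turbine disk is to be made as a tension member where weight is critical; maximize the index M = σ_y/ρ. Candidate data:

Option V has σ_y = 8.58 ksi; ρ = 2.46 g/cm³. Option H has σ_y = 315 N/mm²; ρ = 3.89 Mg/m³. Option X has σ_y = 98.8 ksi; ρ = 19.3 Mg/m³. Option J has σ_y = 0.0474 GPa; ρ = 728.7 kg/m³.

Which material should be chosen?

Putting every candidate on a common basis:
  option V: σ_y = 59.16 MPa, ρ = 2460 kg/m³
  option H: σ_y = 315.0 MPa, ρ = 3890 kg/m³
  option X: σ_y = 681.2 MPa, ρ = 19300 kg/m³
  option J: σ_y = 47.40 MPa, ρ = 728.7 kg/m³
  option H: M = 81.0 kN·m/kg
  option J: M = 65.0 kN·m/kg
  option X: M = 35.3 kN·m/kg
  option V: M = 24.0 kN·m/kg
Highest index: option H.

option H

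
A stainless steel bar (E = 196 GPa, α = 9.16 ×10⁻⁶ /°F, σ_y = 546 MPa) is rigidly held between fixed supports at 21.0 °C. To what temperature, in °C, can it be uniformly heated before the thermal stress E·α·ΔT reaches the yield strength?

α = 9.16×10⁻⁶/°F × 9/5 = 16.5×10⁻⁶/K.
E·α·ΔT = 546.0 MPa ⇒ ΔT = 546.0 / (196.0×10³ × 16.5×10⁻⁶) = 169.0 K.
T = 21.0 + 169.0 = 190.0 °C.

190 °C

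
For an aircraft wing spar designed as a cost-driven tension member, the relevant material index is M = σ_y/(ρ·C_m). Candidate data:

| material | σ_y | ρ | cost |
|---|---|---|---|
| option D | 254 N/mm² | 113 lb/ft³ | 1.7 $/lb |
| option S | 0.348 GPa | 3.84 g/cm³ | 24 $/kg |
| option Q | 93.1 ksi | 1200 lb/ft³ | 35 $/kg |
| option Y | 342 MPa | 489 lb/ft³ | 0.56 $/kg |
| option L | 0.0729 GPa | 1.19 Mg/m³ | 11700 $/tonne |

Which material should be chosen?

Putting every candidate on a common basis:
  option D: σ_y = 254.0 MPa, ρ = 1810 kg/m³, cost = 3.748 $/kg
  option S: σ_y = 348.0 MPa, ρ = 3840 kg/m³, cost = 24.00 $/kg
  option Q: σ_y = 641.9 MPa, ρ = 19220 kg/m³, cost = 35.00 $/kg
  option Y: σ_y = 342.0 MPa, ρ = 7833 kg/m³, cost = 0.5600 $/kg
  option L: σ_y = 72.90 MPa, ρ = 1190 kg/m³, cost = 11.70 $/kg
  option Y: M = 78.0 kN·m per $
  option D: M = 37.4 kN·m per $
  option L: M = 5.24 kN·m per $
  option S: M = 3.78 kN·m per $
  option Q: M = 0.954 kN·m per $
Option Y has the largest M.

option Y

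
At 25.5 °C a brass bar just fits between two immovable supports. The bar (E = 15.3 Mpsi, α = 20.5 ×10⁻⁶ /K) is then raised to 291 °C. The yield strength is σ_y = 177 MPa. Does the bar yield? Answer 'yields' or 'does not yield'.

E = 15.3 Mpsi = 105.5 GPa.
ΔT = 265.5 K. Constrained thermal stress σ = E·α·ΔT = 105.5×10³ MPa × 20.5×10⁻⁶ × 265.5 = 574 MPa (compressive).
Compare to σ_y = 177 MPa: σ ≥ σ_y, so it yields.

yields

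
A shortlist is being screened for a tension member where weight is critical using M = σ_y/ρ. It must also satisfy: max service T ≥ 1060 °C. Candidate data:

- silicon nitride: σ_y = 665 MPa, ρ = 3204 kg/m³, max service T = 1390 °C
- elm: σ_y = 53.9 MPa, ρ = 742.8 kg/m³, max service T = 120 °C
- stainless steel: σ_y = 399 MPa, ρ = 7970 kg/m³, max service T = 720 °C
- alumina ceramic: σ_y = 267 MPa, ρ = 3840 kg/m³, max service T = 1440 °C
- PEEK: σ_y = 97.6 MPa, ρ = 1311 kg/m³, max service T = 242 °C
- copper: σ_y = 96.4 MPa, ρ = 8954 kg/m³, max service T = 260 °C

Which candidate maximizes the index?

Screen on constraints: max service T ≥ 1060 °C. Survivors: silicon nitride, alumina ceramic.
Computing M directly (units already consistent):
  silicon nitride: M = 208 kN·m/kg
  alumina ceramic: M = 69.5 kN·m/kg
The maximum is for silicon nitride.

silicon nitride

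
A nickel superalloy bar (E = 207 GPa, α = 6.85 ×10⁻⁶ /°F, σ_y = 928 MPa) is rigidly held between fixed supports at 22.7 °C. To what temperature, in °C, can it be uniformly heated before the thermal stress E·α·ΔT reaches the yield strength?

386 °C

α = 6.85×10⁻⁶/°F × 9/5 = 12.3×10⁻⁶/K.
E·α·ΔT = 928.0 MPa ⇒ ΔT = 928.0 / (207.0×10³ × 12.3×10⁻⁶) = 363.6 K.
T = 22.7 + 363.6 = 386.3 °C.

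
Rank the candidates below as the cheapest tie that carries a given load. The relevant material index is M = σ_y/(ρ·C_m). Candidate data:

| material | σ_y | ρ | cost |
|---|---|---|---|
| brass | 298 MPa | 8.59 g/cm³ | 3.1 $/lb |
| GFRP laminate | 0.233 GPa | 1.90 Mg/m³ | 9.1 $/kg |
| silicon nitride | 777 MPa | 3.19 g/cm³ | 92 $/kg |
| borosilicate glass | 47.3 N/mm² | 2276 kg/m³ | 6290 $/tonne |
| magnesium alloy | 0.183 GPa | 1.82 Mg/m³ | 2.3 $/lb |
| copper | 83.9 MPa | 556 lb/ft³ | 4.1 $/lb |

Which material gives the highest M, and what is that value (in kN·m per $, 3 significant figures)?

In SI units:
  brass: σ_y = 298.0 MPa, ρ = 8590 kg/m³, cost = 6.834 $/kg
  GFRP laminate: σ_y = 233.0 MPa, ρ = 1900 kg/m³, cost = 9.100 $/kg
  silicon nitride: σ_y = 777.0 MPa, ρ = 3190 kg/m³, cost = 92.00 $/kg
  borosilicate glass: σ_y = 47.30 MPa, ρ = 2276 kg/m³, cost = 6.290 $/kg
  magnesium alloy: σ_y = 183.0 MPa, ρ = 1820 kg/m³, cost = 5.071 $/kg
  copper: σ_y = 83.90 MPa, ρ = 8906 kg/m³, cost = 9.039 $/kg
  magnesium alloy: M = 19.8 kN·m per $
  GFRP laminate: M = 13.5 kN·m per $
  brass: M = 5.08 kN·m per $
  borosilicate glass: M = 3.30 kN·m per $
  silicon nitride: M = 2.65 kN·m per $
  copper: M = 1.04 kN·m per $
The maximum is for magnesium alloy.

magnesium alloy, M = 19.8 kN·m per $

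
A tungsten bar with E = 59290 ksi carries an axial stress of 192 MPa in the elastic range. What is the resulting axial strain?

4.70×10⁻⁴

E = 59290 ksi = 408.8 GPa = 408800 MPa.
ε = σ/E = 192 / 408800 = 4.70×10⁻⁴.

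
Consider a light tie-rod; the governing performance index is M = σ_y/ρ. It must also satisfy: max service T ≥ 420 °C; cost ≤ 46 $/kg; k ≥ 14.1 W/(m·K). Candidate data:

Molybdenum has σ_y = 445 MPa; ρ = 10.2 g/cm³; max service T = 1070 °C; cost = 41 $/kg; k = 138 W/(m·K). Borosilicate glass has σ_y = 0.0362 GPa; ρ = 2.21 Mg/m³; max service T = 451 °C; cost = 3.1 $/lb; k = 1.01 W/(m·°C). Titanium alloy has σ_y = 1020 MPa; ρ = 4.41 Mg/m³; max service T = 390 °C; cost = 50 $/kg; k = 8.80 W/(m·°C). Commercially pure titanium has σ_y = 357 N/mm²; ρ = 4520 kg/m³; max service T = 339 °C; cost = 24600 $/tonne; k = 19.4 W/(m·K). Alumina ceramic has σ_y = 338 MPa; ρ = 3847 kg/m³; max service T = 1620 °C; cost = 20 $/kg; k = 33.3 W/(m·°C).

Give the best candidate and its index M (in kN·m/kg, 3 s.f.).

Screen on constraints: max service T ≥ 420 °C; cost ≤ 46 $/kg; k ≥ 14.1 W/(m·K). Survivors: molybdenum, alumina ceramic.
After converting to SI:
  molybdenum: σ_y = 445.0 MPa, ρ = 10200 kg/m³
  alumina ceramic: σ_y = 338.0 MPa, ρ = 3847 kg/m³
  alumina ceramic: M = 87.9 kN·m/kg
  molybdenum: M = 43.6 kN·m/kg
Highest index: alumina ceramic.

alumina ceramic, M = 87.9 kN·m/kg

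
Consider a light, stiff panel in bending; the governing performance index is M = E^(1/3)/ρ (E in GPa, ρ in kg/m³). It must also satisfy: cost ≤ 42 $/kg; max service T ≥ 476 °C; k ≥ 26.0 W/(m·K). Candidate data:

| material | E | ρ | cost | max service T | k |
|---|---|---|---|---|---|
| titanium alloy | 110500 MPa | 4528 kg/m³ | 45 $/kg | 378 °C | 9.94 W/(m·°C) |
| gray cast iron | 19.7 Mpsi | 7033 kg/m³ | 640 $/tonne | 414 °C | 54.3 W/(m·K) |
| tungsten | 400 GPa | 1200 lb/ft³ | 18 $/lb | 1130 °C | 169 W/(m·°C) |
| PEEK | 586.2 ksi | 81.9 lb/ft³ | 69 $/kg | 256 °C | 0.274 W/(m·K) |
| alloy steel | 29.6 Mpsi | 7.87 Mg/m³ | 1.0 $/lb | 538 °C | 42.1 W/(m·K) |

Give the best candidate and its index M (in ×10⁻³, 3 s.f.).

alloy steel, M = 0.748×10⁻³

Screen on constraints: cost ≤ 42 $/kg; max service T ≥ 476 °C; k ≥ 26.0 W/(m·K). Survivors: tungsten, alloy steel.
After converting to SI:
  tungsten: E = 400.0 GPa, ρ = 19220 kg/m³
  alloy steel: E = 204.1 GPa, ρ = 7870 kg/m³
  alloy steel: M = 0.748×10⁻³
  tungsten: M = 0.383×10⁻³
Alloy steel ranks first.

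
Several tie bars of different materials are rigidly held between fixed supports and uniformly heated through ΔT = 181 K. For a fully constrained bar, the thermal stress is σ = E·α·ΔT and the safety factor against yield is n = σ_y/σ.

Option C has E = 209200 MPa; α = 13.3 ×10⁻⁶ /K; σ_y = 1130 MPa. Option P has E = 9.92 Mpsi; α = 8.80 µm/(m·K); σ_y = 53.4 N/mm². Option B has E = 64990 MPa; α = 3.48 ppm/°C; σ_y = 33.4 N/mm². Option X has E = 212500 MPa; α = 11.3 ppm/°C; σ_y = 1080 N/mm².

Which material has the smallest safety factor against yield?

option P

Per material, after unit conversion:
  option C: E = 209.2, α = 13.3, σ_y = 1130 → σ = 504 MPa, n = 2.24
  option P: E = 68.40, α = 8.80, σ_y = 53.40 → σ = 109 MPa, n = 0.490
  option B: E = 64.99, α = 3.48, σ_y = 33.40 → σ = 40.9 MPa, n = 0.816
  option X: E = 212.5, α = 11.3, σ_y = 1080 → σ = 435 MPa, n = 2.48
Option P has the lowest safety factor, n = 0.490.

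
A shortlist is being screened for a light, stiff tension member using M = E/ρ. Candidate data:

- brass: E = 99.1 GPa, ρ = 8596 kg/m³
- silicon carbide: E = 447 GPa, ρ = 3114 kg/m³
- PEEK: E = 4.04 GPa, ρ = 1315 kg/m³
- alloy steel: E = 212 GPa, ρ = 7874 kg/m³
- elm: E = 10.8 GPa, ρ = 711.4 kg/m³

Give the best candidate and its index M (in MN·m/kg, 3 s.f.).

Per-candidate index values:
  silicon carbide: M = 144 MN·m/kg
  alloy steel: M = 26.9 MN·m/kg
  elm: M = 15.2 MN·m/kg
  brass: M = 11.5 MN·m/kg
  PEEK: M = 3.07 MN·m/kg
The maximum is for silicon carbide.

silicon carbide, M = 144 MN·m/kg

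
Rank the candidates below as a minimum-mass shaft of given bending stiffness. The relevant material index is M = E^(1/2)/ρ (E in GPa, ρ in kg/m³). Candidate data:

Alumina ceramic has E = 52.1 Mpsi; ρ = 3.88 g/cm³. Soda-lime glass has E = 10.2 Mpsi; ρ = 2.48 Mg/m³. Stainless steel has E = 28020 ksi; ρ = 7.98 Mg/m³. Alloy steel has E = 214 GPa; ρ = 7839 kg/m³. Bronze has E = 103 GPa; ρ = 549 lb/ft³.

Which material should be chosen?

In SI units:
  alumina ceramic: E = 359.2 GPa, ρ = 3880 kg/m³
  soda-lime glass: E = 70.33 GPa, ρ = 2480 kg/m³
  stainless steel: E = 193.2 GPa, ρ = 7980 kg/m³
  alloy steel: E = 214.0 GPa, ρ = 7839 kg/m³
  bronze: E = 103.0 GPa, ρ = 8794 kg/m³
  alumina ceramic: M = 4.88×10⁻³
  soda-lime glass: M = 3.38×10⁻³
  alloy steel: M = 1.87×10⁻³
  stainless steel: M = 1.74×10⁻³
  bronze: M = 1.15×10⁻³
Alumina ceramic ranks first.

alumina ceramic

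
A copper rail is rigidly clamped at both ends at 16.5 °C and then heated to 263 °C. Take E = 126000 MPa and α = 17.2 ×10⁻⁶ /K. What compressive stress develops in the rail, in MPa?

E = 126000 MPa = 126.0 GPa.
ΔT = 246.5 K. Constrained thermal stress σ = E·α·ΔT = 126.0×10³ MPa × 17.2×10⁻⁶ × 246.5 = 534 MPa (compressive).

534 MPa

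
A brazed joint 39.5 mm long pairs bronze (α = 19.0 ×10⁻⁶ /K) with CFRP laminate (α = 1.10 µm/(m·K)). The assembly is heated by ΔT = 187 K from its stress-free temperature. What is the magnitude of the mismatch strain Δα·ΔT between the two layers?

Δα = |19.0 − 1.10|×10⁻⁶/K = 17.9×10⁻⁶/K.
Mismatch strain = Δα·ΔT = 17.9×10⁻⁶ × 187.0 = 3.35×10⁻³.

3.35×10⁻³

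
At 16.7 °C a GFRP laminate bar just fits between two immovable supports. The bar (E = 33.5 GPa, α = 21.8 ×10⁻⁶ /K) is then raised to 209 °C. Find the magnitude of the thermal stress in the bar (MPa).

ΔT = 192.3 K. Constrained thermal stress σ = E·α·ΔT = 33.50×10³ MPa × 21.8×10⁻⁶ × 192.3 = 140 MPa (compressive).

140 MPa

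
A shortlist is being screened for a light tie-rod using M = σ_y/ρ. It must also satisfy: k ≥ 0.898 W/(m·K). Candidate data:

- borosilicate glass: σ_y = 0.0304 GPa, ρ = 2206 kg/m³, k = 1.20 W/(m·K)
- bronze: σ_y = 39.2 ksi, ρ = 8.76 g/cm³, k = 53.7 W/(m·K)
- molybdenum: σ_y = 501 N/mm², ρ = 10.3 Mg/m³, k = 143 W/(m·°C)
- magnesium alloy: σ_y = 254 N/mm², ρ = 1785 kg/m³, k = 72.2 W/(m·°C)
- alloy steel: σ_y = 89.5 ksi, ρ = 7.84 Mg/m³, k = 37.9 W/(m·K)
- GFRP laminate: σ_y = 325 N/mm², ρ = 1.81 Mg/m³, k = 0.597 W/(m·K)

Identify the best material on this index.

Screen on constraints: k ≥ 0.898 W/(m·K). Survivors: borosilicate glass, bronze, molybdenum, magnesium alloy, alloy steel.
Normalizing units and computing the index:
  borosilicate glass: σ_y = 30.40 MPa, ρ = 2206 kg/m³
  bronze: σ_y = 270.3 MPa, ρ = 8760 kg/m³
  molybdenum: σ_y = 501.0 MPa, ρ = 10300 kg/m³
  magnesium alloy: σ_y = 254.0 MPa, ρ = 1785 kg/m³
  alloy steel: σ_y = 617.1 MPa, ρ = 7840 kg/m³
  magnesium alloy: M = 142 kN·m/kg
  alloy steel: M = 78.7 kN·m/kg
  molybdenum: M = 48.6 kN·m/kg
  bronze: M = 30.9 kN·m/kg
  borosilicate glass: M = 13.8 kN·m/kg
Magnesium alloy ranks first.

magnesium alloy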